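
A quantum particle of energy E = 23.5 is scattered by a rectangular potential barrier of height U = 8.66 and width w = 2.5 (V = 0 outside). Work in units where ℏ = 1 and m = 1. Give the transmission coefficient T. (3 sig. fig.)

T = 0.961

E > U: inside the barrier k₂ = √(2m(E − U))/ℏ = 5.448, k₂w = 13.62.
T = [1 + U² sin²(k₂w) / (4E(E − U))]⁻¹ = 1/1.041 = 0.961.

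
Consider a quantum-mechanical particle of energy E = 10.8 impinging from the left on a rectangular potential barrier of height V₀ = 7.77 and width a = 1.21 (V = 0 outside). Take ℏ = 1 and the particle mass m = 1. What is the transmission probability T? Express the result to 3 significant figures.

Above the barrier the interior wavenumber is k₂ = √(2m(E − V₀))/ℏ = 2.462, giving phase k₂a = 2.979.
T = [1 + V₀² sin²(k₂a) / (4E(E − V₀))]⁻¹ = 1/1.012 = 0.988.

T = 0.988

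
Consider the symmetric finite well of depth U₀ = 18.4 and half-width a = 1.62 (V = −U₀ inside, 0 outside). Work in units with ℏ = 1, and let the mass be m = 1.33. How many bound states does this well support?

The dimensionless depth is z₀ = a√(2mU₀)/ℏ = 1.62 × √(48.94) = 11.33.
A new bound state (alternating even/odd) appears each time z₀ passes a multiple of π/2, so N = ⌊2z₀/π⌋ + 1 = ⌊7.215⌋ + 1 = 8.

N = 8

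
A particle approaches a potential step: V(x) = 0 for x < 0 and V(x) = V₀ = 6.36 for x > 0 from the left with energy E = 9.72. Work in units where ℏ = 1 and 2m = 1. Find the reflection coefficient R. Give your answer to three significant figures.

R = 0.0673

On each side the TISE gives plane waves with k = √(2m(E − V))/ℏ: k₁ = √(2·½·9.72) = 3.118, k₂ = √(2·½·3.36) = 1.833.
Matching ψ and ψ′ at x = 0 gives r = (k₁ − k₂)/(k₁ + k₂), so R = r² = 0.06733 and T = 1 − R = 0.9327.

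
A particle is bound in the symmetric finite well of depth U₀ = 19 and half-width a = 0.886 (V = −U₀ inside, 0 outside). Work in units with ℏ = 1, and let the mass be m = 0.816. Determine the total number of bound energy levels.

N = 4

The dimensionless depth is z₀ = a√(2mU₀)/ℏ = 0.886 × √(31.01) = 4.934.
The even/odd transcendental equations gain one root per π/2 in z₀, giving N = 1 + ⌊2z₀/π⌋ = 1 + ⌊3.141⌋ = 4.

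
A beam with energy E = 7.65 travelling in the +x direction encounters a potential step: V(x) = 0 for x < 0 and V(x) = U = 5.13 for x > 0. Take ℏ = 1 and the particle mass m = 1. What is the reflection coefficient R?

R = 0.0733

The wavenumbers are k₁ = √(2mE)/ℏ = 3.912 on the left and k₂ = √(2m(E − U))/ℏ = 2.245 on the right.
Matching ψ and ψ′ at x = 0 gives r = (k₁ − k₂)/(k₁ + k₂), so R = r² = 0.07327 and T = 1 − R = 0.9267.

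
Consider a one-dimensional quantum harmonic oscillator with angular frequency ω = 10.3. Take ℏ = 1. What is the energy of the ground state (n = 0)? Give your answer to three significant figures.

The oscillator eigenvalues are E_n = ℏω(n + ½), so E_0 = 10.3 × 0.5 = 5.150.

E = 5.15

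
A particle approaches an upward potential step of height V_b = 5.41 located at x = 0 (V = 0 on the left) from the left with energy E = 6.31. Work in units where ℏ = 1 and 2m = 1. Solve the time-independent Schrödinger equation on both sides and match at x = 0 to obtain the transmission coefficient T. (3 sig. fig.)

On each side the TISE gives plane waves with k = √(2m(E − V))/ℏ: k₁ = √(2·½·6.31) = 2.512, k₂ = √(2·½·0.9) = 0.9487.
Continuity of ψ and ψ′ at the step yields the reflection amplitude r = (k₁ − k₂)/(k₁ + k₂) = 0.4517; thus R = |r|² = 0.2041, T = 0.7959.

T = 0.796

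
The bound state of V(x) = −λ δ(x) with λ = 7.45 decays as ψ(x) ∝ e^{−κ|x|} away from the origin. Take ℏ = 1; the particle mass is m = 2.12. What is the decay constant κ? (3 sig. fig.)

Integrating the TISE across x = 0 gives the cusp condition ψ'(0⁺) − ψ'(0⁻) = −(2mλ/ℏ²)ψ(0).
With ψ ∝ e^{−κ|x|} this yields −2κ = −2mλ/ℏ², so κ = mλ/ℏ² = 15.79.

κ = 15.8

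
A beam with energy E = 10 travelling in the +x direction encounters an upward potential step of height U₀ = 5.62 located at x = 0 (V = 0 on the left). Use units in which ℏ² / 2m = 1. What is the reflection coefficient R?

R = 0.0414

On each side the TISE gives plane waves with k = √(2m(E − V))/ℏ: k₁ = √(2·½·10) = 3.162, k₂ = √(2·½·4.38) = 2.093.
Matching ψ and ψ′ at x = 0 gives r = (k₁ − k₂)/(k₁ + k₂), so R = r² = 0.04141 and T = 1 − R = 0.9586.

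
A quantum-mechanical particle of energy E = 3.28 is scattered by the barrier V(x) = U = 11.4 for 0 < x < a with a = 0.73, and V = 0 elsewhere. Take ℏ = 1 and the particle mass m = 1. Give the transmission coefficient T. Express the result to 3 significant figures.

T = 0.00910

Since E < U the interior solution is evanescent with decay constant κ = √(2m(U − E))/ℏ = 4.030.
κa = 2.942, sinh(κa) = 9.449.
Matching ψ, ψ′ at both faces gives T = [1 + U² sinh²(κa) / (4E(U − E))]⁻¹ = 1/109.9 = 0.00910.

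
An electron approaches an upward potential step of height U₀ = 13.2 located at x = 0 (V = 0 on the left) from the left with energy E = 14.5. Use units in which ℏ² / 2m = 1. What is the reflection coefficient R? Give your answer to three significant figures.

R = 0.291

On each side the TISE gives plane waves with k = √(2m(E − V))/ℏ: k₁ = √(2·½·14.5) = 3.808, k₂ = √(2·½·1.3) = 1.140.
Matching ψ and ψ′ at x = 0 gives r = (k₁ − k₂)/(k₁ + k₂), so R = r² = 0.2907 and T = 1 − R = 0.7093.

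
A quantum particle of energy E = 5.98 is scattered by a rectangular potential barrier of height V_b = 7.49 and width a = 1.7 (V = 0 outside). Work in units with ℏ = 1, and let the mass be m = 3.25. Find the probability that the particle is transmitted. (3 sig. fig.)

T = 0.0000609

E < V_b: inside the barrier ψ ∝ e^{±κx} with κ = √(2m(V_b − E))/ℏ = 3.133.
κa = 5.326, sinh(κa) = 102.8.
Matching ψ, ψ′ at both faces gives T = [1 + V_b² sinh²(κa) / (4E(V_b − E))]⁻¹ = 1/16410 = 0.0000609.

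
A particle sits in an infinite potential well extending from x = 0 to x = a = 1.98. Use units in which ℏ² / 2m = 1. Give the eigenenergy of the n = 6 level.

E = 90.6

The infinite-well eigenfunctions ψ_n = √(2/a) sin(nπx/a) vanish at both walls, giving E_n = n²π²ℏ²/(2ma²).
E_6 = 6² × π² / (2 × 0.5 × 1.98²) = 90.63.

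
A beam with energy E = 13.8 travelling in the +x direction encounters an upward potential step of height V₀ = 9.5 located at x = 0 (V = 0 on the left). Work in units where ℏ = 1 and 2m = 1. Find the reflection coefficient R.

On each side the TISE gives plane waves with k = √(2m(E − V))/ℏ: k₁ = √(2·½·13.8) = 3.715, k₂ = √(2·½·4.3) = 2.074.
Continuity of ψ and ψ′ at the step yields the reflection amplitude r = (k₁ − k₂)/(k₁ + k₂) = 0.2835; thus R = |r|² = 0.08039, T = 0.9196.

R = 0.0804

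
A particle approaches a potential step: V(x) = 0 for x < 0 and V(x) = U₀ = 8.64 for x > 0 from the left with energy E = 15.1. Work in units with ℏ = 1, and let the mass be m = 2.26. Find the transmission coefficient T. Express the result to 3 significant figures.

T = 0.956

On each side the TISE gives plane waves with k = √(2m(E − V))/ℏ: k₁ = √(2·2.26·15.1) = 8.261, k₂ = √(2·2.26·6.46) = 5.404.
Continuity of ψ and ψ′ at the step yields the reflection amplitude r = (k₁ − k₂)/(k₁ + k₂) = 0.2091; thus R = |r|² = 0.04374, T = 0.9563.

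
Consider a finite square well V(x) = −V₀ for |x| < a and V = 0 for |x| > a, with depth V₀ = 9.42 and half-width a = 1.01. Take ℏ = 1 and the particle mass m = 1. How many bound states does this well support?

Define the well-strength parameter z₀ = (a/ℏ)√(2mV₀) = 1.01 × √(2·1·9.42) = 4.384.
The even/odd transcendental equations gain one root per π/2 in z₀, giving N = 1 + ⌊2z₀/π⌋ = 1 + ⌊2.791⌋ = 3.

N = 3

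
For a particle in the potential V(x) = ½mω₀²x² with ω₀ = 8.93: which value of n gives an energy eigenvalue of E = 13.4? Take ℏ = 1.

n = 1

E_n = ℏω₀(n + ½) ⇒ n = E/(ℏω₀) − ½ = 13.4/8.93 − 0.5 = 1.001 → n = 1.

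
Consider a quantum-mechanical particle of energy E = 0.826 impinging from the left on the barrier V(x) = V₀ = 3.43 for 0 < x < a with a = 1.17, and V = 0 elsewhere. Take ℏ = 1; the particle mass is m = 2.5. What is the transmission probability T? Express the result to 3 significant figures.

T = 0.000630

E < V₀: inside the barrier ψ ∝ e^{±κx} with κ = √(2m(V₀ − E))/ℏ = 3.608.
κa = 4.222, sinh(κa) = 34.07.
Matching ψ, ψ′ at both faces gives T = [1 + V₀² sinh²(κa) / (4E(V₀ − E))]⁻¹ = 1/1588 = 0.000630.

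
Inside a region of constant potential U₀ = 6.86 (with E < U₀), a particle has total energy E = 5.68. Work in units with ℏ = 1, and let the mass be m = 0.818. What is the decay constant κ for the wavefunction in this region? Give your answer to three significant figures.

κ = 1.39

Since E < U₀ the TISE in this region is ψ'' = κ²ψ with κ = √(2m(U₀ − E))/ℏ.
κ = √(2 × 0.818 × 1.18) = 1.389.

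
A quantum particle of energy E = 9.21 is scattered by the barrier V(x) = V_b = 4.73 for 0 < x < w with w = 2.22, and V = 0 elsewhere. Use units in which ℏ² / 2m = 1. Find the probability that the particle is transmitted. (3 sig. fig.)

T = 0.881

E > V_b: inside the barrier k₂ = √(2m(E − V_b))/ℏ = 2.117, k₂w = 4.699.
Matching at both interfaces gives T⁻¹ = 1 + V_b² sin²(k₂w) / [4E(E − V_b)] = 1.136, hence T = 0.881.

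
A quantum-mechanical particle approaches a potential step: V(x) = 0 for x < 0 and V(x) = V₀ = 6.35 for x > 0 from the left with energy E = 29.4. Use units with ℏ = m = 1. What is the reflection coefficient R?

The wavenumbers are k₁ = √(2mE)/ℏ = 7.668 on the left and k₂ = √(2m(E − V₀))/ℏ = 6.790 on the right.
Continuity of ψ and ψ′ at the step yields the reflection amplitude r = (k₁ − k₂)/(k₁ + k₂) = 0.06076; thus R = |r|² = 0.003691, T = 0.9963.

R = 0.00369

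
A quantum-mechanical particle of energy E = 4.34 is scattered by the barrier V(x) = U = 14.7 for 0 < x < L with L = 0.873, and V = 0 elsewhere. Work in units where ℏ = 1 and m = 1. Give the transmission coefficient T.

T = 0.00118

Since E < U the interior solution is evanescent with decay constant κ = √(2m(U − E))/ℏ = 4.552.
κL = 3.974, sinh(κL) = 26.58.
Matching ψ, ψ′ at both faces gives T = [1 + U² sinh²(κL) / (4E(U − E))]⁻¹ = 1/850.1 = 0.00118.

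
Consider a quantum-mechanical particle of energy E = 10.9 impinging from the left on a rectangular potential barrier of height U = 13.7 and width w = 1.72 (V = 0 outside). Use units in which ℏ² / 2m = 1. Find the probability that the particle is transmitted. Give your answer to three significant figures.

E < U: inside the barrier ψ ∝ e^{±κx} with κ = √(2m(U − E))/ℏ = 1.673.
κw = 2.878, sinh(κw) = 8.862.
Matching ψ, ψ′ at both faces gives T = [1 + U² sinh²(κw) / (4E(U − E))]⁻¹ = 1/121.7 = 0.00821.

T = 0.00821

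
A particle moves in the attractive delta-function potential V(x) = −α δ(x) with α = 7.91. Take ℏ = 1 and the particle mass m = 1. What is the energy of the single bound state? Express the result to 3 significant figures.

For x ≠ 0 the bound state is ψ ∝ e^{−κ|x|}; integrating the TISE across the delta gives the cusp condition 2κ = 2mα/ℏ², so κ = 7.910.
Then E = −ℏ²κ²/(2m) = −mα²/(2ℏ²) = -31.28.

E = -31.3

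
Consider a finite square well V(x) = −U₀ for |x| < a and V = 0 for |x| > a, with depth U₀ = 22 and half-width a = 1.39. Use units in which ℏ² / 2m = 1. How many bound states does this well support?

N = 5

Define the well-strength parameter z₀ = (a/ℏ)√(2mU₀) = 1.39 × √(2·0.5·22) = 6.520.
The even/odd transcendental equations gain one root per π/2 in z₀, giving N = 1 + ⌊2z₀/π⌋ = 1 + ⌊4.151⌋ = 5.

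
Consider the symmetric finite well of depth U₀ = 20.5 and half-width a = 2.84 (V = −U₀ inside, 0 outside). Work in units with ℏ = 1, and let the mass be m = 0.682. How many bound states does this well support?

The dimensionless depth is z₀ = a√(2mU₀)/ℏ = 2.84 × √(27.96) = 15.02.
A new bound state (alternating even/odd) appears each time z₀ passes a multiple of π/2, so N = ⌊2z₀/π⌋ + 1 = ⌊9.561⌋ + 1 = 10.

N = 10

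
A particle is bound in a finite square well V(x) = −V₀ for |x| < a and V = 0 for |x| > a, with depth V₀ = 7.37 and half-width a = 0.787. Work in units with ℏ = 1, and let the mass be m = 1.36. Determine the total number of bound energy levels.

N = 3

The dimensionless depth is z₀ = a√(2mV₀)/ℏ = 0.787 × √(20.05) = 3.524.
The even/odd transcendental equations gain one root per π/2 in z₀, giving N = 1 + ⌊2z₀/π⌋ = 1 + ⌊2.243⌋ = 3.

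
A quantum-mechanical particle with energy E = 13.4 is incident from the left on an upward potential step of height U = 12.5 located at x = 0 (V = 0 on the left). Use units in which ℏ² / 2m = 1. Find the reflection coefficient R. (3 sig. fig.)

On each side the TISE gives plane waves with k = √(2m(E − V))/ℏ: k₁ = √(2·½·13.4) = 3.661, k₂ = √(2·½·0.9) = 0.9487.
Continuity of ψ and ψ′ at the step yields the reflection amplitude r = (k₁ − k₂)/(k₁ + k₂) = 0.5884; thus R = |r|² = 0.3462, T = 0.6538.

R = 0.346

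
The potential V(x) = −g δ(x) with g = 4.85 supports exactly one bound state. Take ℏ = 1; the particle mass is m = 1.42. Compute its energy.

E = -16.7

The bound state is ψ(x) = √κ e^{−κ|x|}. The derivative jump ψ'(0⁺) − ψ'(0⁻) = −(2mg/ℏ²)ψ(0) fixes κ = mg/ℏ² = 6.887.
Then E = −ℏ²κ²/(2m) = −mg²/(2ℏ²) = -16.70.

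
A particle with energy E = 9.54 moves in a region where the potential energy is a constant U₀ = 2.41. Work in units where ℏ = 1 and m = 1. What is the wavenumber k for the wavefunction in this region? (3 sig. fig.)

With E > U₀ the solution is oscillatory, ψ ∝ e^{±ikx} with k = √(2m(E − U₀))/ℏ.
k = √(2 × 1 × 7.13) = 3.776.

k = 3.78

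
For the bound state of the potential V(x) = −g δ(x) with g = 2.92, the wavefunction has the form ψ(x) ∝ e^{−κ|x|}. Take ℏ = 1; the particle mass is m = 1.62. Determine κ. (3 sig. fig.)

Integrate −(ℏ²/2m)ψ'' − gδ(x)ψ = Eψ from −ε to +ε: the ψ'' term gives ψ'(0⁺) − ψ'(0⁻) and the δ term gives −(2mg/ℏ²)ψ(0).
With ψ ∝ e^{−κ|x|} this yields −2κ = −2mg/ℏ², so κ = mg/ℏ² = 4.730.

κ = 4.73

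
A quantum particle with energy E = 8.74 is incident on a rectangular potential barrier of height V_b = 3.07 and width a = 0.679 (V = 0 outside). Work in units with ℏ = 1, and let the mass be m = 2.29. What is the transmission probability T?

E > V_b: inside the barrier k₂ = √(2m(E − V_b))/ℏ = 5.096, k₂a = 3.460.
Matching at both interfaces gives T⁻¹ = 1 + V_b² sin²(k₂a) / [4E(E − V_b)] = 1.005, hence T = 0.995.

T = 0.995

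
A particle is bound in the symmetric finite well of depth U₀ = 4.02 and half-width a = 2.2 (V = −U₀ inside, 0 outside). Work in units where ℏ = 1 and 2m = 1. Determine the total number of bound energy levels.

Define the well-strength parameter z₀ = (a/ℏ)√(2mU₀) = 2.2 × √(2·0.5·4.02) = 4.411.
The even/odd transcendental equations gain one root per π/2 in z₀, giving N = 1 + ⌊2z₀/π⌋ = 1 + ⌊2.808⌋ = 3.

N = 3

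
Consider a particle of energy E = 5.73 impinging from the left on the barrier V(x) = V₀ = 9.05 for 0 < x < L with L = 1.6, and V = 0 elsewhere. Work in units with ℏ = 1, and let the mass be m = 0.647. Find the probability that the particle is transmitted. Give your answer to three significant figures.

Since E < V₀ the interior solution is evanescent with decay constant κ = √(2m(V₀ − E))/ℏ = 2.073.
κL = 3.316, sinh(κL) = 13.76.
Matching ψ, ψ′ at both faces gives T = [1 + V₀² sinh²(κL) / (4E(V₀ − E))]⁻¹ = 1/204.8 = 0.00488.

T = 0.00488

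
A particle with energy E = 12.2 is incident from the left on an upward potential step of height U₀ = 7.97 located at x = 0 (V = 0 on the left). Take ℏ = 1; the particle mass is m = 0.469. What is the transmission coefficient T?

The wavenumbers are k₁ = √(2mE)/ℏ = 3.383 on the left and k₂ = √(2m(E − U₀))/ℏ = 1.992 on the right.
Continuity of ψ and ψ′ at the step yields the reflection amplitude r = (k₁ − k₂)/(k₁ + k₂) = 0.2588; thus R = |r|² = 0.06697, T = 0.9330.

T = 0.933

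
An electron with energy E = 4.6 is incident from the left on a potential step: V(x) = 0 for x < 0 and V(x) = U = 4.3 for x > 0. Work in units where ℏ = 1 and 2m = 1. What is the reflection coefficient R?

On each side the TISE gives plane waves with k = √(2m(E − V))/ℏ: k₁ = √(2·½·4.6) = 2.145, k₂ = √(2·½·0.3) = 0.5477.
Continuity of ψ and ψ′ at the step yields the reflection amplitude r = (k₁ − k₂)/(k₁ + k₂) = 0.5931; thus R = |r|² = 0.3518, T = 0.6482.

R = 0.352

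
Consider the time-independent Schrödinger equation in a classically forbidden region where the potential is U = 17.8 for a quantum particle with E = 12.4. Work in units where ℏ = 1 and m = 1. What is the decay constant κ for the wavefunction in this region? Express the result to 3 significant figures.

Since E < U the TISE in this region is ψ'' = κ²ψ with κ = √(2m(U − E))/ℏ.
κ = √(2 × 1 × 5.4) = 3.286.

κ = 3.29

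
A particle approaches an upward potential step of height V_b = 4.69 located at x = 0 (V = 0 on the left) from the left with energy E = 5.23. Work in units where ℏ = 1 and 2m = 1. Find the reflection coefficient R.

R = 0.264

On each side the TISE gives plane waves with k = √(2m(E − V))/ℏ: k₁ = √(2·½·5.23) = 2.287, k₂ = √(2·½·0.54) = 0.7348.
Matching ψ and ψ′ at x = 0 gives r = (k₁ − k₂)/(k₁ + k₂), so R = r² = 0.2638 and T = 1 − R = 0.7362.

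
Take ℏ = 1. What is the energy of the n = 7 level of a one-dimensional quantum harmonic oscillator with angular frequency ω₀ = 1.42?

The oscillator eigenvalues are E_n = ℏω₀(n + ½), so E_7 = 1.42 × 7.5 = 10.65.

E = 10.7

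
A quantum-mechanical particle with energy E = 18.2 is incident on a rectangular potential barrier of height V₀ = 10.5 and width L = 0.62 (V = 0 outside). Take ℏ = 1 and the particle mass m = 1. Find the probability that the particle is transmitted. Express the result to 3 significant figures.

T = 0.923

Above the barrier the interior wavenumber is k₂ = √(2m(E − V₀))/ℏ = 3.924, giving phase k₂L = 2.433.
T = [1 + V₀² sin²(k₂L) / (4E(E − V₀))]⁻¹ = 1/1.083 = 0.923.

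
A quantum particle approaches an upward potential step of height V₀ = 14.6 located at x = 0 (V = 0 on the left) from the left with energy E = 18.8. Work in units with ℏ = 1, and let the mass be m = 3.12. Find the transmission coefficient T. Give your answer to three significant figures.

T = 0.872

On each side the TISE gives plane waves with k = √(2m(E − V))/ℏ: k₁ = √(2·3.12·18.8) = 10.83, k₂ = √(2·3.12·4.2) = 5.119.
Continuity of ψ and ψ′ at the step yields the reflection amplitude r = (k₁ − k₂)/(k₁ + k₂) = 0.3581; thus R = |r|² = 0.1282, T = 0.8718.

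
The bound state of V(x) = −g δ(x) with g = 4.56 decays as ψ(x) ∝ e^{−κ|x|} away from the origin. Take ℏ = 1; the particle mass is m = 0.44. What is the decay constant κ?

κ = 2.01

Integrating the TISE across x = 0 gives the cusp condition ψ'(0⁺) − ψ'(0⁻) = −(2mg/ℏ²)ψ(0).
With ψ ∝ e^{−κ|x|} this yields −2κ = −2mg/ℏ², so κ = mg/ℏ² = 2.006.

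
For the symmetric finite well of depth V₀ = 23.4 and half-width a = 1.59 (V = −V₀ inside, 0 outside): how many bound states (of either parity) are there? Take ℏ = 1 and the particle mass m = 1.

The dimensionless depth is z₀ = a√(2mV₀)/ℏ = 1.59 × √(46.80) = 10.88.
The even/odd transcendental equations gain one root per π/2 in z₀, giving N = 1 + ⌊2z₀/π⌋ = 1 + ⌊6.925⌋ = 7.

N = 7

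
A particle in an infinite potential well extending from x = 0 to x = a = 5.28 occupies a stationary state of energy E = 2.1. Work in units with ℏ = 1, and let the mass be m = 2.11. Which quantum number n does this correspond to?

n = 5

From E_n = n²π²ℏ²/(2ma²) invert to n = √(2ma²E)/(πℏ).
n = (5.28/π) × √(2 × 2.11 × 2.1) = 5.003 → n = 5.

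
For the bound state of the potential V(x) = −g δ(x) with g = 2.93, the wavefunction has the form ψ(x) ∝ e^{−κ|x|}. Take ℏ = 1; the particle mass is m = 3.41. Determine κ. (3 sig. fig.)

κ = 9.99

Integrating the TISE across x = 0 gives the cusp condition ψ'(0⁺) − ψ'(0⁻) = −(2mg/ℏ²)ψ(0).
With ψ ∝ e^{−κ|x|} this yields −2κ = −2mg/ℏ², so κ = mg/ℏ² = 9.991.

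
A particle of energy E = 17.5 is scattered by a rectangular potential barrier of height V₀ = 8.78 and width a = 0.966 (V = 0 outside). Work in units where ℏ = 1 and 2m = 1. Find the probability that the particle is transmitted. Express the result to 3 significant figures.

T = 0.990

Above the barrier the interior wavenumber is k₂ = √(2m(E − V₀))/ℏ = 2.953, giving phase k₂a = 2.853.
T = [1 + V₀² sin²(k₂a) / (4E(E − V₀))]⁻¹ = 1/1.010 = 0.990.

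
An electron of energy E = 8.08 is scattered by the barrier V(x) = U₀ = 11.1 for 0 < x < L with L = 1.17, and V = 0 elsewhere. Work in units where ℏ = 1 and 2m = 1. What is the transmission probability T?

E < U₀: inside the barrier ψ ∝ e^{±κx} with κ = √(2m(U₀ − E))/ℏ = 1.738.
κL = 2.033, sinh(κL) = 3.754.
Matching ψ, ψ′ at both faces gives T = [1 + U₀² sinh²(κL) / (4E(U₀ − E))]⁻¹ = 1/18.79 = 0.0532.

T = 0.0532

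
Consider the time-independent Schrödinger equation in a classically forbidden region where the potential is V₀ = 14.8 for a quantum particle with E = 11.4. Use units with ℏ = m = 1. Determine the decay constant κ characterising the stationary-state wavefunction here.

κ = 2.61

Since E < V₀ the TISE in this region is ψ'' = κ²ψ with κ = √(2m(V₀ − E))/ℏ.
κ = √(2 × 1 × 3.4) = 2.608.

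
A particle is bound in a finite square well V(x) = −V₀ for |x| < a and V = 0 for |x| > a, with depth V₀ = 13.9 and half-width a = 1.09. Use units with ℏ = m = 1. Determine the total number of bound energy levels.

The dimensionless depth is z₀ = a√(2mV₀)/ℏ = 1.09 × √(27.80) = 5.747.
A new bound state (alternating even/odd) appears each time z₀ passes a multiple of π/2, so N = ⌊2z₀/π⌋ + 1 = ⌊3.659⌋ + 1 = 4.

N = 4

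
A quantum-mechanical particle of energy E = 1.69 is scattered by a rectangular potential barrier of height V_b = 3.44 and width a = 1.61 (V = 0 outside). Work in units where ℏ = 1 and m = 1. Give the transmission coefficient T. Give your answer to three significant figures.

T = 0.00963

E < V_b: inside the barrier ψ ∝ e^{±κx} with κ = √(2m(V_b − E))/ℏ = 1.871.
κa = 3.012, sinh(κa) = 10.14.
Matching ψ, ψ′ at both faces gives T = [1 + V_b² sinh²(κa) / (4E(V_b − E))]⁻¹ = 1/103.8 = 0.00963.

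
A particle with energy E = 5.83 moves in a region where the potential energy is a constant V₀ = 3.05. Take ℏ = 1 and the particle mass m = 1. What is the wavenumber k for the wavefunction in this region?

With E > V₀ the solution is oscillatory, ψ ∝ e^{±ikx} with k = √(2m(E − V₀))/ℏ.
k = √(2 × 1 × 2.78) = 2.358.

k = 2.36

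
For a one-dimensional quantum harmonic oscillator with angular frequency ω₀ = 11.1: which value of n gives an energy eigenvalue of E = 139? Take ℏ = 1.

n = 12

Invert E_n = (n + ½)ℏω₀: n = E/ℏω₀ − ½ = 12.023, so n = 12.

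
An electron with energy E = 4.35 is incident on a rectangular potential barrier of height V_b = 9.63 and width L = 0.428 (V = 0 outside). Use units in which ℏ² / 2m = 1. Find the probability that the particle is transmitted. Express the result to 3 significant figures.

E < V_b: inside the barrier ψ ∝ e^{±κx} with κ = √(2m(V_b − E))/ℏ = 2.298.
κL = 0.9835, sinh(κL) = 1.150.
Matching ψ, ψ′ at both faces gives T = [1 + V_b² sinh²(κL) / (4E(V_b − E))]⁻¹ = 1/2.335 = 0.428.

T = 0.428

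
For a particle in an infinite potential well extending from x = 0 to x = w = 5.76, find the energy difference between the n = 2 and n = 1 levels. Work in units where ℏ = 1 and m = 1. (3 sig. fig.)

ΔE = 0.446

E_n = n²π²ℏ²/(2mw²), so ΔE = (2² − 1²) π²ℏ²/(2mw²).
ΔE = 3 × π² / (2 × 1 × 5.76²) = 0.4462.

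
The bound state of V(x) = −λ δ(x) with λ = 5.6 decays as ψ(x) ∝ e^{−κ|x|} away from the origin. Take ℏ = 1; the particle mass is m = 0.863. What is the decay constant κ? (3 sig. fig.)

Integrating the TISE across x = 0 gives the cusp condition ψ'(0⁺) − ψ'(0⁻) = −(2mλ/ℏ²)ψ(0).
With ψ ∝ e^{−κ|x|} this yields −2κ = −2mλ/ℏ², so κ = mλ/ℏ² = 4.833.

κ = 4.83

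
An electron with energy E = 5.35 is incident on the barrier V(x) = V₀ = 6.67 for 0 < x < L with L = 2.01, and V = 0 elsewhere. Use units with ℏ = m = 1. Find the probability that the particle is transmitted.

T = 0.00370

E < V₀: inside the barrier ψ ∝ e^{±κx} with κ = √(2m(V₀ − E))/ℏ = 1.625.
κL = 3.266, sinh(κL) = 13.08.
Matching ψ, ψ′ at both faces gives T = [1 + V₀² sinh²(κL) / (4E(V₀ − E))]⁻¹ = 1/270.5 = 0.00370.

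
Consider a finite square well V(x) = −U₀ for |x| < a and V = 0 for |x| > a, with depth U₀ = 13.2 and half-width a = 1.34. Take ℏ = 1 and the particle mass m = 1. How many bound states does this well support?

N = 5

Define the well-strength parameter z₀ = (a/ℏ)√(2mU₀) = 1.34 × √(2·1·13.2) = 6.885.
A new bound state (alternating even/odd) appears each time z₀ passes a multiple of π/2, so N = ⌊2z₀/π⌋ + 1 = ⌊4.383⌋ + 1 = 5.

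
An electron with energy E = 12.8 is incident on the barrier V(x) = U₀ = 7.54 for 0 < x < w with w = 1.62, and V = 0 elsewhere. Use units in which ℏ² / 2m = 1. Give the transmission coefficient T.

E > U₀: inside the barrier k₂ = √(2m(E − U₀))/ℏ = 2.293, k₂w = 3.715.
T = [1 + U₀² sin²(k₂w) / (4E(E − U₀))]⁻¹ = 1/1.062 = 0.941.

T = 0.941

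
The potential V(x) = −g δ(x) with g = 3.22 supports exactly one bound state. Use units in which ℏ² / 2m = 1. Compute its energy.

E = -2.59

For x ≠ 0 the bound state is ψ ∝ e^{−κ|x|}; integrating the TISE across the delta gives the cusp condition 2κ = 2mg/ℏ², so κ = 1.610.
Then E = −ℏ²κ²/(2m) = −mg²/(2ℏ²) = -2.592.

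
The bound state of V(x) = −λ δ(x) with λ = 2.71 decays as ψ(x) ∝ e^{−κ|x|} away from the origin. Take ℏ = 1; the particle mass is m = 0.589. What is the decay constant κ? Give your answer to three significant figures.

κ = 1.60

Integrate −(ℏ²/2m)ψ'' − λδ(x)ψ = Eψ from −ε to +ε: the ψ'' term gives ψ'(0⁺) − ψ'(0⁻) and the δ term gives −(2mλ/ℏ²)ψ(0).
With ψ ∝ e^{−κ|x|} this yields −2κ = −2mλ/ℏ², so κ = mλ/ℏ² = 1.596.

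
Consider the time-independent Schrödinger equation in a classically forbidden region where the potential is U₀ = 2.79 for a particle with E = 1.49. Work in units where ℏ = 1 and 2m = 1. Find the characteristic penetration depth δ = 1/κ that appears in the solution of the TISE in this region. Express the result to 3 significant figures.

δ = 0.877

Since E < U₀ the TISE in this region is ψ'' = κ²ψ with κ = √(2m(U₀ − E))/ℏ.
κ = √(2 × 0.5 × 1.3) = 1.140. The penetration depth is δ = 1/κ = 0.877.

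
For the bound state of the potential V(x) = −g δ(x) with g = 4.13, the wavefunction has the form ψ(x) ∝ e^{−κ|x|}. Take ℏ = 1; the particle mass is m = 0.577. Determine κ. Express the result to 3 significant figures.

κ = 2.38

Integrating the TISE across x = 0 gives the cusp condition ψ'(0⁺) − ψ'(0⁻) = −(2mg/ℏ²)ψ(0).
With ψ ∝ e^{−κ|x|} this yields −2κ = −2mg/ℏ², so κ = mg/ℏ² = 2.383.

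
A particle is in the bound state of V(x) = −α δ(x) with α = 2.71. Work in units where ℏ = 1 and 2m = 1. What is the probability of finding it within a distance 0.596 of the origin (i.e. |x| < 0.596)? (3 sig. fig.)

The normalised bound state is ψ = √κ e^{−κ|x|} with κ = mα/ℏ² = 1.355.
P(|x| < d) = ∫_{−d}^{d} κ e^{−2κ|x|} dx = 1 − e^{−2κd} = 1 − e^{−1.615} = 0.8011.

P = 0.801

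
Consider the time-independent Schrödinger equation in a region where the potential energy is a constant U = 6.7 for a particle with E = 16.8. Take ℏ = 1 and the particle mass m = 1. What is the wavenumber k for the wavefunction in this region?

With E > U the solution is oscillatory, ψ ∝ e^{±ikx} with k = √(2m(E − U))/ℏ.
k = √(2 × 1 × 10.1) = 4.494.

k = 4.49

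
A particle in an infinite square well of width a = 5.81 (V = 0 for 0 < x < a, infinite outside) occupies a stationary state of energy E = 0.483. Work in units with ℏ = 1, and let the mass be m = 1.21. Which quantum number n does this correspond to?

n = 2

For an infinite well E_n = n²π²ℏ²/(2ma²), so n = (a/πℏ)√(2mE).
n = (5.81/π) × √(2 × 1.21 × 0.483) = 1.999 → n = 2.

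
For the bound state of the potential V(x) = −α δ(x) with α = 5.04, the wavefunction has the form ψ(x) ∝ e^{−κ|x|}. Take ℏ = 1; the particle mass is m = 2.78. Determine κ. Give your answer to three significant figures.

κ = 14.0

Integrate −(ℏ²/2m)ψ'' − αδ(x)ψ = Eψ from −ε to +ε: the ψ'' term gives ψ'(0⁺) − ψ'(0⁻) and the δ term gives −(2mα/ℏ²)ψ(0).
With ψ ∝ e^{−κ|x|} this yields −2κ = −2mα/ℏ², so κ = mα/ℏ² = 14.01.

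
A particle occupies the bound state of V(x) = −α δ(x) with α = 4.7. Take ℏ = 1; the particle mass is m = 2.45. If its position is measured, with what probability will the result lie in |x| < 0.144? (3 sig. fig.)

P = 0.964

The normalised bound state is ψ = √κ e^{−κ|x|} with κ = mα/ℏ² = 11.52.
P(|x| < d) = ∫_{−d}^{d} κ e^{−2κ|x|} dx = 1 − e^{−2κd} = 1 − e^{−3.316} = 0.9637.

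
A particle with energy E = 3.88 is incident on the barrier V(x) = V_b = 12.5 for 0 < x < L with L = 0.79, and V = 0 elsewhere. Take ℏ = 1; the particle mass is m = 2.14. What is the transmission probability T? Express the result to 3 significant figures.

Since E < V_b the interior solution is evanescent with decay constant κ = √(2m(V_b − E))/ℏ = 6.074.
κL = 4.798, sinh(κL) = 60.66.
The exact tunnelling result is T⁻¹ = 1 + V_b² sinh²(κL) / [4E(V_b − E)] = 4298, so T = 0.000233.

T = 0.000233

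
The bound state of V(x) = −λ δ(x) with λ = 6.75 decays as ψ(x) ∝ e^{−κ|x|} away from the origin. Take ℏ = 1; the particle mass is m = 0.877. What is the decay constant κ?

κ = 5.92

Integrate −(ℏ²/2m)ψ'' − λδ(x)ψ = Eψ from −ε to +ε: the ψ'' term gives ψ'(0⁺) − ψ'(0⁻) and the δ term gives −(2mλ/ℏ²)ψ(0).
With ψ ∝ e^{−κ|x|} this yields −2κ = −2mλ/ℏ², so κ = mλ/ℏ² = 5.920.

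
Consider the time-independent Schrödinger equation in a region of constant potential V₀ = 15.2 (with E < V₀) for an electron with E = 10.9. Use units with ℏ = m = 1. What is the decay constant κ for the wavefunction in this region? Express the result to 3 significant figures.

κ = 2.93

Since E < V₀ the TISE in this region is ψ'' = κ²ψ with κ = √(2m(V₀ − E))/ℏ.
κ = √(2 × 1 × 4.3) = 2.933.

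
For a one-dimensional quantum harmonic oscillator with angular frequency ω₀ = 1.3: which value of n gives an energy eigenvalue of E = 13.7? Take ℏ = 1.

E_n = ℏω₀(n + ½) ⇒ n = E/(ℏω₀) − ½ = 13.7/1.3 − 0.5 = 10.038 → n = 10.

n = 10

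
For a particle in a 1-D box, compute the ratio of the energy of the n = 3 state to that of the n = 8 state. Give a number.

Since E_n ∝ n², the ratio is (3/8)² = 0.140625.

0.140625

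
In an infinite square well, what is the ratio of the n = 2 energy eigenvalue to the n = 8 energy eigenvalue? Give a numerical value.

0.0625

E_n = n²π²ℏ²/(2mL²) so the ratio is n₂²/n₁² = 4/64 = 0.0625.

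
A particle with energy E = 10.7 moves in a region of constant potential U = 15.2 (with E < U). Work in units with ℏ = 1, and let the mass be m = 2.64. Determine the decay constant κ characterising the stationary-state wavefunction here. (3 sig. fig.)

κ = 4.87

Since E < U the TISE in this region is ψ'' = κ²ψ with κ = √(2m(U − E))/ℏ.
κ = √(2 × 2.64 × 4.5) = 4.874.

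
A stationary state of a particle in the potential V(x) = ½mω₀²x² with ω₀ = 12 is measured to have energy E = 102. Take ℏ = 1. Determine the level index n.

Invert E_n = (n + ½)ℏω₀: n = E/ℏω₀ − ½ = 8.000, so n = 8.

n = 8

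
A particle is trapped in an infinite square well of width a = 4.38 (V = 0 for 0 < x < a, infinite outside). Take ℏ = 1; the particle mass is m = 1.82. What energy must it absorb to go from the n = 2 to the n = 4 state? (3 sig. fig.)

E_n = n²π²ℏ²/(2ma²), so ΔE = (4² − 2²) π²ℏ²/(2ma²).
ΔE = 12 × π² / (2 × 1.82 × 4.38²) = 1.696.

ΔE = 1.70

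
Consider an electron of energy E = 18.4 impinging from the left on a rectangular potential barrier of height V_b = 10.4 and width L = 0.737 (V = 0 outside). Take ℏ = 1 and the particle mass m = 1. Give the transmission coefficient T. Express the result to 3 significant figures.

T = 0.993

Above the barrier the interior wavenumber is k₂ = √(2m(E − V_b))/ℏ = 4.000, giving phase k₂L = 2.948.
T = [1 + V_b² sin²(k₂L) / (4E(E − V_b))]⁻¹ = 1/1.007 = 0.993.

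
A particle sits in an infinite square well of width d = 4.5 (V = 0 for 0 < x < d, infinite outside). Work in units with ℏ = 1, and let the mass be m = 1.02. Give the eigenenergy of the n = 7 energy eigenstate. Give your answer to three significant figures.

E = 11.7

Requiring ψ(0) = ψ(d) = 0 quantises k = nπ/d, hence E_n = ℏ²k²/2m = n²π²ℏ²/(2md²).
E_7 = 7² × π² / (2 × 1.02 × 4.5²) = 11.71.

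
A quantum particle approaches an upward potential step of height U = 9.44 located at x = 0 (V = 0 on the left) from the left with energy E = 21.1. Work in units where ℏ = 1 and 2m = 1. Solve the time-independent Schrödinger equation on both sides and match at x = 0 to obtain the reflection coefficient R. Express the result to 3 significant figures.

The wavenumbers are k₁ = √(2mE)/ℏ = 4.593 on the left and k₂ = √(2m(E − U))/ℏ = 3.415 on the right.
Continuity of ψ and ψ′ at the step yields the reflection amplitude r = (k₁ − k₂)/(k₁ + k₂) = 0.1472; thus R = |r|² = 0.02167, T = 0.9783.

R = 0.0217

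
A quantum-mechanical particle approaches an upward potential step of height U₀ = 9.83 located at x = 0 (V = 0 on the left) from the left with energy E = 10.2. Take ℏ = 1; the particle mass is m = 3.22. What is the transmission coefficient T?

T = 0.538

The wavenumbers are k₁ = √(2mE)/ℏ = 8.105 on the left and k₂ = √(2m(E − U₀))/ℏ = 1.544 on the right.
Matching ψ and ψ′ at x = 0 gives r = (k₁ − k₂)/(k₁ + k₂), so R = r² = 0.4624 and T = 1 − R = 0.5376.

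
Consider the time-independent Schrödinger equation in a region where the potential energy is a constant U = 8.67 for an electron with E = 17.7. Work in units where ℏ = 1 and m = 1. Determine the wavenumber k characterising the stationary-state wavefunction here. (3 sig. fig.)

k = 4.25

With E > U the solution is oscillatory, ψ ∝ e^{±ikx} with k = √(2m(E − U))/ℏ.
k = √(2 × 1 × 9.03) = 4.250.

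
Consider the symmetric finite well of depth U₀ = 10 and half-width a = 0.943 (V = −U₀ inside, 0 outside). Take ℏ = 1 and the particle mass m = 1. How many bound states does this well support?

N = 3

The dimensionless depth is z₀ = a√(2mU₀)/ℏ = 0.943 × √(20.00) = 4.217.
A new bound state (alternating even/odd) appears each time z₀ passes a multiple of π/2, so N = ⌊2z₀/π⌋ + 1 = ⌊2.685⌋ + 1 = 3.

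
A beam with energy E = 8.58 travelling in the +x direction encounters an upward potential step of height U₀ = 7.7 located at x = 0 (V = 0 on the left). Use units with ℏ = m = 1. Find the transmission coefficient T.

T = 0.735

The wavenumbers are k₁ = √(2mE)/ℏ = 4.142 on the left and k₂ = √(2m(E − U₀))/ℏ = 1.327 on the right.
Continuity of ψ and ψ′ at the step yields the reflection amplitude r = (k₁ − k₂)/(k₁ + k₂) = 0.5149; thus R = |r|² = 0.2651, T = 0.7349.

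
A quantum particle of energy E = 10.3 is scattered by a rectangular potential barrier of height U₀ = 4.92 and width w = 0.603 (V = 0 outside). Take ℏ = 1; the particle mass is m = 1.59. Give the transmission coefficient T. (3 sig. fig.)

E > U₀: inside the barrier k₂ = √(2m(E − U₀))/ℏ = 4.136, k₂w = 2.494.
T = [1 + U₀² sin²(k₂w) / (4E(E − U₀))]⁻¹ = 1/1.040 = 0.962.

T = 0.962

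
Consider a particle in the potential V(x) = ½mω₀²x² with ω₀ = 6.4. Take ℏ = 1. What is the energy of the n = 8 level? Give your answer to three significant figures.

E = 54.4

Using E_n = (n + ½)ℏω₀: E_8 = 8.5 × 6.4 = 54.40.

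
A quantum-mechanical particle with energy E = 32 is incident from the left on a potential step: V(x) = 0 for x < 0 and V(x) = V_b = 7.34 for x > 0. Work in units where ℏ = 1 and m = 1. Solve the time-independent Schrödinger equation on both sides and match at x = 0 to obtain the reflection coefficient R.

On each side the TISE gives plane waves with k = √(2m(E − V))/ℏ: k₁ = √(2·1·32) = 8.000, k₂ = √(2·1·24.66) = 7.023.
Matching ψ and ψ′ at x = 0 gives r = (k₁ − k₂)/(k₁ + k₂), so R = r² = 0.004231 and T = 1 − R = 0.9958.

R = 0.00423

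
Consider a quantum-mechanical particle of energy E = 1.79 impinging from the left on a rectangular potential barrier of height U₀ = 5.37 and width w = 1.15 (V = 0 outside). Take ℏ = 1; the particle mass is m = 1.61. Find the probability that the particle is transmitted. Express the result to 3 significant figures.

E < U₀: inside the barrier ψ ∝ e^{±κx} with κ = √(2m(U₀ − E))/ℏ = 3.395.
κw = 3.905, sinh(κw) = 24.80.
Matching ψ, ψ′ at both faces gives T = [1 + U₀² sinh²(κw) / (4E(U₀ − E))]⁻¹ = 1/693.1 = 0.00144.

T = 0.00144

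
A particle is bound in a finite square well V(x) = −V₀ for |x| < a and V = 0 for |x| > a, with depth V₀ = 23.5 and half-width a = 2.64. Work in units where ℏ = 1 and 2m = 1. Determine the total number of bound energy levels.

N = 9

Define the well-strength parameter z₀ = (a/ℏ)√(2mV₀) = 2.64 × √(2·0.5·23.5) = 12.80.
A new bound state (alternating even/odd) appears each time z₀ passes a multiple of π/2, so N = ⌊2z₀/π⌋ + 1 = ⌊8.147⌋ + 1 = 9.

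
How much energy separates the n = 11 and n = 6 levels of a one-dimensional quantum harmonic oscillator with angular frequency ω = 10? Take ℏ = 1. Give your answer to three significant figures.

ΔE = 50.0

E_n = ℏω(n + ½), so ΔE = (11 − 6) ℏω = 5 × 10 = 50.00.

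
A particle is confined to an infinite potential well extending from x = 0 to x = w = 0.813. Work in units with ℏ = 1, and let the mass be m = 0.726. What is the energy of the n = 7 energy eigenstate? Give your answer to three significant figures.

E = 504

The infinite-well eigenfunctions ψ_n = √(2/w) sin(nπx/w) vanish at both walls, giving E_n = n²π²ℏ²/(2mw²).
E_7 = 7² × π² / (2 × 0.726 × 0.813²) = 503.9.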